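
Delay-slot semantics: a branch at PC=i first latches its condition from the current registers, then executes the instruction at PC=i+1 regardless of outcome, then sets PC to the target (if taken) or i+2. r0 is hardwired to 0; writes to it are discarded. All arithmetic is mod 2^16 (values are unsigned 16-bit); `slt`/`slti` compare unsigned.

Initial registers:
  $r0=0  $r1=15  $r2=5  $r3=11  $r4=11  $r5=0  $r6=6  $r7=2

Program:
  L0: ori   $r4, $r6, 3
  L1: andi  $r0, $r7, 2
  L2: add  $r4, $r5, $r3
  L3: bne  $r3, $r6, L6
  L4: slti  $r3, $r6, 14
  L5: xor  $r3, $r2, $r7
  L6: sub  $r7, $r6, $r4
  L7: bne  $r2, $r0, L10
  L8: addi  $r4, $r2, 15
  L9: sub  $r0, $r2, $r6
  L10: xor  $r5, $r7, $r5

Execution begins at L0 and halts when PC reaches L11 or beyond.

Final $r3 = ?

[0] ori   $r4, $r6, 3  →  {$r0:0, $r1:15, $r2:5, $r3:11, $r4:7, $r5:0, $r6:6, $r7:2}
[1] andi  $r0, $r7, 2  →  {$r0:0, $r1:15, $r2:5, $r3:11, $r4:7, $r5:0, $r6:6, $r7:2}
[2] add  $r4, $r5, $r3  →  {$r0:0, $r1:15, $r2:5, $r3:11, $r4:11, $r5:0, $r6:6, $r7:2}
[3] bne  $r3, $r6, L6  →  {$r0:0, $r1:15, $r2:5, $r3:11, $r4:11, $r5:0, $r6:6, $r7:2}  ⟨branch taken⟩
[4] slti  $r3, $r6, 14  →  {$r0:0, $r1:15, $r2:5, $r3:1, $r4:11, $r5:0, $r6:6, $r7:2}
[6] sub  $r7, $r6, $r4  →  {$r0:0, $r1:15, $r2:5, $r3:1, $r4:11, $r5:0, $r6:6, $r7:65531}
[7] bne  $r2, $r0, L10  →  {$r0:0, $r1:15, $r2:5, $r3:1, $r4:11, $r5:0, $r6:6, $r7:65531}  ⟨branch taken⟩
[8] addi  $r4, $r2, 15  →  {$r0:0, $r1:15, $r2:5, $r3:1, $r4:20, $r5:0, $r6:6, $r7:65531}
[10] xor  $r5, $r7, $r5  →  {$r0:0, $r1:15, $r2:5, $r3:1, $r4:20, $r5:65531, $r6:6, $r7:65531}

1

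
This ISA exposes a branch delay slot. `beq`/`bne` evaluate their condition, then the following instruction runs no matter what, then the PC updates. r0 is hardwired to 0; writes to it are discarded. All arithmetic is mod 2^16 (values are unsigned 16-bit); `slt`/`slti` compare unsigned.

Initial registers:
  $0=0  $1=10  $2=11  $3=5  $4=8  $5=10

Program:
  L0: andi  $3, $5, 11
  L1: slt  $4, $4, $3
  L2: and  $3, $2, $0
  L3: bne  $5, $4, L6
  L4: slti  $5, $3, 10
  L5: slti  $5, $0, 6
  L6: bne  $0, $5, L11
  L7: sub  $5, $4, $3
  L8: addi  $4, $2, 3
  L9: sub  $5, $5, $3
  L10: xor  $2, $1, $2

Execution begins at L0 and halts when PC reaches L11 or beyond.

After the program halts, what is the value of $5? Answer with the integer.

#0 andi  $3, $5, 11 ; 0/10/11/10/8/10
#1 slt  $4, $4, $3 ; 0/10/11/10/1/10
#2 and  $3, $2, $0 ; 0/10/11/0/1/10
#3 bne  $5, $4, L6 ; 0/10/11/0/1/10 ; →target
#4 slti  $5, $3, 10 ; 0/10/11/0/1/1
#6 bne  $0, $5, L11 ; 0/10/11/0/1/1 ; →target
#7 sub  $5, $4, $3 ; 0/10/11/0/1/1

1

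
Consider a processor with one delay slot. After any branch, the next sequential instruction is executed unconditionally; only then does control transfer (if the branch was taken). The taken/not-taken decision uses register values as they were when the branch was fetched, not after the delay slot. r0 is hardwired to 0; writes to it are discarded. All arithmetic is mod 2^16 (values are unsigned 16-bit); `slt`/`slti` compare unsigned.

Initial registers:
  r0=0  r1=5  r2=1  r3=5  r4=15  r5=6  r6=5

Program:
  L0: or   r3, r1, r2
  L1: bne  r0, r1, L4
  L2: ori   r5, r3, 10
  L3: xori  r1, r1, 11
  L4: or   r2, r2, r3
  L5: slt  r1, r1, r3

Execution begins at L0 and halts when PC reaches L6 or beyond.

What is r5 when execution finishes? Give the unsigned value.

15

#0 or   r3, r1, r2 ; 0/5/1/5/15/6/5
#1 bne  r0, r1, L4 ; 0/5/1/5/15/6/5 ; →target
#2 ori   r5, r3, 10 ; 0/5/1/5/15/15/5
#4 or   r2, r2, r3 ; 0/5/5/5/15/15/5
#5 slt  r1, r1, r3 ; 0/0/5/5/15/15/5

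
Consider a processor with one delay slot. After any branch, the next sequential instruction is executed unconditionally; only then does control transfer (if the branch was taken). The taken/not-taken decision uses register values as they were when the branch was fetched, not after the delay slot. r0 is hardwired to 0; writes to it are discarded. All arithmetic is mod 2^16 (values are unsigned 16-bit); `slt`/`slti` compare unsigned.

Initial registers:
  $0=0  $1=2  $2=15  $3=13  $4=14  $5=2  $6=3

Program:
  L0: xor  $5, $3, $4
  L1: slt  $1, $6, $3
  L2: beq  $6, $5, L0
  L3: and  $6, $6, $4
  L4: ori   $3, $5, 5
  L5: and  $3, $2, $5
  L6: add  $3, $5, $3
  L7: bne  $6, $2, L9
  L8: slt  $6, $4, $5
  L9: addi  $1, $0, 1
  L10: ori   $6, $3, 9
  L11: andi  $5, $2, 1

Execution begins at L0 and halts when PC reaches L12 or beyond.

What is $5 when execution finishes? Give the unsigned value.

  step pc=0: xor  $5, $3, $4  regs=(0,2,15,13,14,3,3)
  step pc=1: slt  $1, $6, $3  regs=(0,1,15,13,14,3,3)
  step pc=2: beq  $6, $5, L0  cond=T  regs=(0,1,15,13,14,3,3)
  step pc=3: and  $6, $6, $4  regs=(0,1,15,13,14,3,2)
  step pc=0: xor  $5, $3, $4  regs=(0,1,15,13,14,3,2)
  step pc=1: slt  $1, $6, $3  regs=(0,1,15,13,14,3,2)
  step pc=2: beq  $6, $5, L0  cond=F  regs=(0,1,15,13,14,3,2)
  step pc=3: and  $6, $6, $4  regs=(0,1,15,13,14,3,2)
  step pc=4: ori   $3, $5, 5  regs=(0,1,15,7,14,3,2)
  step pc=5: and  $3, $2, $5  regs=(0,1,15,3,14,3,2)
  step pc=6: add  $3, $5, $3  regs=(0,1,15,6,14,3,2)
  step pc=7: bne  $6, $2, L9  cond=T  regs=(0,1,15,6,14,3,2)
  step pc=8: slt  $6, $4, $5  regs=(0,1,15,6,14,3,0)
  step pc=9: addi  $1, $0, 1  regs=(0,1,15,6,14,3,0)
  step pc=10: ori   $6, $3, 9  regs=(0,1,15,6,14,3,15)
  step pc=11: andi  $5, $2, 1  regs=(0,1,15,6,14,1,15)

1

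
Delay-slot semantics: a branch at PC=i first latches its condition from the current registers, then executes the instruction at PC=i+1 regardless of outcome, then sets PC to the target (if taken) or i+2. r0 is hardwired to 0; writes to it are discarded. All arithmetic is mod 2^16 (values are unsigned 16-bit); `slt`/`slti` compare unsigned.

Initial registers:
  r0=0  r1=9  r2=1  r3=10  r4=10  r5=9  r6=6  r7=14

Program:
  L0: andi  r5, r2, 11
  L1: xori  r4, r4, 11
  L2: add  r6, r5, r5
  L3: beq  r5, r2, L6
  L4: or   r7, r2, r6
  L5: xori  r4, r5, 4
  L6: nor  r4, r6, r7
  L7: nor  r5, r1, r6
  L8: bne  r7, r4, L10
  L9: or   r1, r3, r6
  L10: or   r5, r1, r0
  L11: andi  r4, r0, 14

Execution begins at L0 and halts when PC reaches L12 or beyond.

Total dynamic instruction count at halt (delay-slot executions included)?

11

PC=0  andi  r5, r2, 11       | r0=0 r1=9 r2=1 r3=10 r4=10 r5=1 r6=6 r7=14
PC=1  xori  r4, r4, 11       | r0=0 r1=9 r2=1 r3=10 r4=1 r5=1 r6=6 r7=14
PC=2  add  r6, r5, r5        | r0=0 r1=9 r2=1 r3=10 r4=1 r5=1 r6=2 r7=14
PC=3  beq  r5, r2, L6        | r0=0 r1=9 r2=1 r3=10 r4=1 r5=1 r6=2 r7=14  [TAKEN]
PC=4  or   r7, r2, r6        | r0=0 r1=9 r2=1 r3=10 r4=1 r5=1 r6=2 r7=3
PC=6  nor  r4, r6, r7        | r0=0 r1=9 r2=1 r3=10 r4=65532 r5=1 r6=2 r7=3
PC=7  nor  r5, r1, r6        | r0=0 r1=9 r2=1 r3=10 r4=65532 r5=65524 r6=2 r7=3
PC=8  bne  r7, r4, L10       | r0=0 r1=9 r2=1 r3=10 r4=65532 r5=65524 r6=2 r7=3  [TAKEN]
PC=9  or   r1, r3, r6        | r0=0 r1=10 r2=1 r3=10 r4=65532 r5=65524 r6=2 r7=3
PC=10 or   r5, r1, r0        | r0=0 r1=10 r2=1 r3=10 r4=65532 r5=10 r6=2 r7=3
PC=11 andi  r4, r0, 14       | r0=0 r1=10 r2=1 r3=10 r4=0 r5=10 r6=2 r7=3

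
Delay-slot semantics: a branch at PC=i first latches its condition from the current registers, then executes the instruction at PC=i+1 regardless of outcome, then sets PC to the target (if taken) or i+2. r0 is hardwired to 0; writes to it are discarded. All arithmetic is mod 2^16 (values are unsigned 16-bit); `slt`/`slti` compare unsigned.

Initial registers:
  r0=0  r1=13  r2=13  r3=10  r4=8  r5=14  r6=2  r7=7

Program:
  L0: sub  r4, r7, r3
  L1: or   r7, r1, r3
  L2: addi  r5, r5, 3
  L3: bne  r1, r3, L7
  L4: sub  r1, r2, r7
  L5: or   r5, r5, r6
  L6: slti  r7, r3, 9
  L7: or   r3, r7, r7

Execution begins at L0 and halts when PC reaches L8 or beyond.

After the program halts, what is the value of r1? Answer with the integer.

65534

[0] sub  r4, r7, r3  →  {r0:0, r1:13, r2:13, r3:10, r4:65533, r5:14, r6:2, r7:7}
[1] or   r7, r1, r3  →  {r0:0, r1:13, r2:13, r3:10, r4:65533, r5:14, r6:2, r7:15}
[2] addi  r5, r5, 3  →  {r0:0, r1:13, r2:13, r3:10, r4:65533, r5:17, r6:2, r7:15}
[3] bne  r1, r3, L7  →  {r0:0, r1:13, r2:13, r3:10, r4:65533, r5:17, r6:2, r7:15}  ⟨branch taken⟩
[4] sub  r1, r2, r7  →  {r0:0, r1:65534, r2:13, r3:10, r4:65533, r5:17, r6:2, r7:15}
[7] or   r3, r7, r7  →  {r0:0, r1:65534, r2:13, r3:15, r4:65533, r5:17, r6:2, r7:15}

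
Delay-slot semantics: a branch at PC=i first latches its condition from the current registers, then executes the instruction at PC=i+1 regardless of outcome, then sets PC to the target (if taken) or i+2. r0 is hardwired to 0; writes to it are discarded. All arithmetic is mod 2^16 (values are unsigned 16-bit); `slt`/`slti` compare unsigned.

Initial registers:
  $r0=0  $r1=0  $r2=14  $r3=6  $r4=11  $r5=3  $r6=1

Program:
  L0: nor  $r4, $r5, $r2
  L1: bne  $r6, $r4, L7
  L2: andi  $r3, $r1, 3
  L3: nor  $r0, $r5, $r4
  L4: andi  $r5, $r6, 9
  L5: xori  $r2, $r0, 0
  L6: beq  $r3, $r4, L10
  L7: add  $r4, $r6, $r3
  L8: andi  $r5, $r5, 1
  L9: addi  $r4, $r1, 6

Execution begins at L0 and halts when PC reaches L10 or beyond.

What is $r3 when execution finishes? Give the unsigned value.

PC=0  nor  $r4, $r5, $r2     | $r0=0 $r1=0 $r2=14 $r3=6 $r4=65520 $r5=3 $r6=1
PC=1  bne  $r6, $r4, L7      | $r0=0 $r1=0 $r2=14 $r3=6 $r4=65520 $r5=3 $r6=1  [TAKEN]
PC=2  andi  $r3, $r1, 3      | $r0=0 $r1=0 $r2=14 $r3=0 $r4=65520 $r5=3 $r6=1
PC=7  add  $r4, $r6, $r3     | $r0=0 $r1=0 $r2=14 $r3=0 $r4=1 $r5=3 $r6=1
PC=8  andi  $r5, $r5, 1      | $r0=0 $r1=0 $r2=14 $r3=0 $r4=1 $r5=1 $r6=1
PC=9  addi  $r4, $r1, 6      | $r0=0 $r1=0 $r2=14 $r3=0 $r4=6 $r5=1 $r6=1

0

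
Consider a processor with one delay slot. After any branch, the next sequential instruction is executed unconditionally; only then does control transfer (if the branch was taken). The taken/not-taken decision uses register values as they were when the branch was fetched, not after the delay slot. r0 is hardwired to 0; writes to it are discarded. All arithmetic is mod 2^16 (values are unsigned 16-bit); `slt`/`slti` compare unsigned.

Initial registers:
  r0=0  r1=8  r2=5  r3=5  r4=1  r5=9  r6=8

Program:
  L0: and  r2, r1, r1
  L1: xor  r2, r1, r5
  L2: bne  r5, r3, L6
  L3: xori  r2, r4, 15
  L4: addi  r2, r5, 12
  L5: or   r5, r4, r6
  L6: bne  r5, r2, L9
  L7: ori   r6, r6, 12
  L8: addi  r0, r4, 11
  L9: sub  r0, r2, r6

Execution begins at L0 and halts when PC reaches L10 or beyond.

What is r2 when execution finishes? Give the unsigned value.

PC=0  and  r2, r1, r1        | r0=0 r1=8 r2=8 r3=5 r4=1 r5=9 r6=8
PC=1  xor  r2, r1, r5        | r0=0 r1=8 r2=1 r3=5 r4=1 r5=9 r6=8
PC=2  bne  r5, r3, L6        | r0=0 r1=8 r2=1 r3=5 r4=1 r5=9 r6=8  [TAKEN]
PC=3  xori  r2, r4, 15       | r0=0 r1=8 r2=14 r3=5 r4=1 r5=9 r6=8
PC=6  bne  r5, r2, L9        | r0=0 r1=8 r2=14 r3=5 r4=1 r5=9 r6=8  [TAKEN]
PC=7  ori   r6, r6, 12       | r0=0 r1=8 r2=14 r3=5 r4=1 r5=9 r6=12
PC=9  sub  r0, r2, r6        | r0=0 r1=8 r2=14 r3=5 r4=1 r5=9 r6=12

14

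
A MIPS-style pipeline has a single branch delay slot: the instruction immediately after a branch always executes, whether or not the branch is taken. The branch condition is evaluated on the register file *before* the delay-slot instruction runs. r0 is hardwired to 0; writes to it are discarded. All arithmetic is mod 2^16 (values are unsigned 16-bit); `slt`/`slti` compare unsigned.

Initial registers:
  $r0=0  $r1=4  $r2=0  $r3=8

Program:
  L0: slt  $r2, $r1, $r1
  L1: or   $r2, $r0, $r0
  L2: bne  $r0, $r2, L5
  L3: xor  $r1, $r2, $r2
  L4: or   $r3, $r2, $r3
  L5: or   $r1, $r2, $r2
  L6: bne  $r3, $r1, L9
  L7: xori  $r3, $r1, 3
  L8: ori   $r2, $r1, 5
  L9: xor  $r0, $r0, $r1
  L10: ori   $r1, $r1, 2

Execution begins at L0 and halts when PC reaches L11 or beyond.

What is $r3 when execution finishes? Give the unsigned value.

[0] slt  $r2, $r1, $r1  →  {$r0:0, $r1:4, $r2:0, $r3:8}
[1] or   $r2, $r0, $r0  →  {$r0:0, $r1:4, $r2:0, $r3:8}
[2] bne  $r0, $r2, L5  →  {$r0:0, $r1:4, $r2:0, $r3:8}  ⟨branch fallthrough⟩
[3] xor  $r1, $r2, $r2  →  {$r0:0, $r1:0, $r2:0, $r3:8}
[4] or   $r3, $r2, $r3  →  {$r0:0, $r1:0, $r2:0, $r3:8}
[5] or   $r1, $r2, $r2  →  {$r0:0, $r1:0, $r2:0, $r3:8}
[6] bne  $r3, $r1, L9  →  {$r0:0, $r1:0, $r2:0, $r3:8}  ⟨branch taken⟩
[7] xori  $r3, $r1, 3  →  {$r0:0, $r1:0, $r2:0, $r3:3}
[9] xor  $r0, $r0, $r1  →  {$r0:0, $r1:0, $r2:0, $r3:3}
[10] ori   $r1, $r1, 2  →  {$r0:0, $r1:2, $r2:0, $r3:3}

3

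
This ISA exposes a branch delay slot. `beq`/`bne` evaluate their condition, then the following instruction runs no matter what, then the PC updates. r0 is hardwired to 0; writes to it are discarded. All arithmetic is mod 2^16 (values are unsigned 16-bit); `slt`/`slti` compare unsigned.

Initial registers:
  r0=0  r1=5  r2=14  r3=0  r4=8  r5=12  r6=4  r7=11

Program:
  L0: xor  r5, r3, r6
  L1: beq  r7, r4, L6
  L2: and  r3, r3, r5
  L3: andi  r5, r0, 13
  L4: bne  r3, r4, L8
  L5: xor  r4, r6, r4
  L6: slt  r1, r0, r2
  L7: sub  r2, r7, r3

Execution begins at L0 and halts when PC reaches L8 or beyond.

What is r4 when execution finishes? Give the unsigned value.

12

PC=0  xor  r5, r3, r6        | r0=0 r1=5 r2=14 r3=0 r4=8 r5=4 r6=4 r7=11
PC=1  beq  r7, r4, L6        | r0=0 r1=5 r2=14 r3=0 r4=8 r5=4 r6=4 r7=11  [not taken]
PC=2  and  r3, r3, r5        | r0=0 r1=5 r2=14 r3=0 r4=8 r5=4 r6=4 r7=11
PC=3  andi  r5, r0, 13       | r0=0 r1=5 r2=14 r3=0 r4=8 r5=0 r6=4 r7=11
PC=4  bne  r3, r4, L8        | r0=0 r1=5 r2=14 r3=0 r4=8 r5=0 r6=4 r7=11  [TAKEN]
PC=5  xor  r4, r6, r4        | r0=0 r1=5 r2=14 r3=0 r4=12 r5=0 r6=4 r7=11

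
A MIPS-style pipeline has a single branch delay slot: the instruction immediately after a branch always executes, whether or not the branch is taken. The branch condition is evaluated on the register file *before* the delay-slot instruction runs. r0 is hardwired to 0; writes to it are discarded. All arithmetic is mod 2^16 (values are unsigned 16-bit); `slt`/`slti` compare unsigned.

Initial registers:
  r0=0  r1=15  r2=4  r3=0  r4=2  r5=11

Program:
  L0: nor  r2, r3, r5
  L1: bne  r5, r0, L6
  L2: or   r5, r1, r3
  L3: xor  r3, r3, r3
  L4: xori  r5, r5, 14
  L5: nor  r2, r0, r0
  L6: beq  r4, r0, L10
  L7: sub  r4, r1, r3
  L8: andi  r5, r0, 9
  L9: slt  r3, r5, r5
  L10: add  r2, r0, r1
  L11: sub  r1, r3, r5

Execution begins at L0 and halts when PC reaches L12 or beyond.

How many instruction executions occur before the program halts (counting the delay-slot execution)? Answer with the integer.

PC=0  nor  r2, r3, r5        | r0=0 r1=15 r2=65524 r3=0 r4=2 r5=11
PC=1  bne  r5, r0, L6        | r0=0 r1=15 r2=65524 r3=0 r4=2 r5=11  [TAKEN]
PC=2  or   r5, r1, r3        | r0=0 r1=15 r2=65524 r3=0 r4=2 r5=15
PC=6  beq  r4, r0, L10       | r0=0 r1=15 r2=65524 r3=0 r4=2 r5=15  [not taken]
PC=7  sub  r4, r1, r3        | r0=0 r1=15 r2=65524 r3=0 r4=15 r5=15
PC=8  andi  r5, r0, 9        | r0=0 r1=15 r2=65524 r3=0 r4=15 r5=0
PC=9  slt  r3, r5, r5        | r0=0 r1=15 r2=65524 r3=0 r4=15 r5=0
PC=10 add  r2, r0, r1        | r0=0 r1=15 r2=15 r3=0 r4=15 r5=0
PC=11 sub  r1, r3, r5        | r0=0 r1=0 r2=15 r3=0 r4=15 r5=0

9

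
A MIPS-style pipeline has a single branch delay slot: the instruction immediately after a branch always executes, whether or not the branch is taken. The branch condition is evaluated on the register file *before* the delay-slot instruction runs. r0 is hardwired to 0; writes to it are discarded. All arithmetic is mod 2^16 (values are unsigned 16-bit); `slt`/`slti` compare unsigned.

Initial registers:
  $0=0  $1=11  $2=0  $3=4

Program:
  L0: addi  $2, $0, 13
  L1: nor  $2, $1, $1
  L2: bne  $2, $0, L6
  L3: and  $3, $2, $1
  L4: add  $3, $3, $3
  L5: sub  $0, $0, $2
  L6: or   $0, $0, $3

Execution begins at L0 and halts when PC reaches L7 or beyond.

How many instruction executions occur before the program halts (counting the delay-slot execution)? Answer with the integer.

  step pc=0: addi  $2, $0, 13  regs=(0,11,13,4)
  step pc=1: nor  $2, $1, $1  regs=(0,11,65524,4)
  step pc=2: bne  $2, $0, L6  cond=T  regs=(0,11,65524,4)
  step pc=3: and  $3, $2, $1  regs=(0,11,65524,0)
  step pc=6: or   $0, $0, $3  regs=(0,11,65524,0)

5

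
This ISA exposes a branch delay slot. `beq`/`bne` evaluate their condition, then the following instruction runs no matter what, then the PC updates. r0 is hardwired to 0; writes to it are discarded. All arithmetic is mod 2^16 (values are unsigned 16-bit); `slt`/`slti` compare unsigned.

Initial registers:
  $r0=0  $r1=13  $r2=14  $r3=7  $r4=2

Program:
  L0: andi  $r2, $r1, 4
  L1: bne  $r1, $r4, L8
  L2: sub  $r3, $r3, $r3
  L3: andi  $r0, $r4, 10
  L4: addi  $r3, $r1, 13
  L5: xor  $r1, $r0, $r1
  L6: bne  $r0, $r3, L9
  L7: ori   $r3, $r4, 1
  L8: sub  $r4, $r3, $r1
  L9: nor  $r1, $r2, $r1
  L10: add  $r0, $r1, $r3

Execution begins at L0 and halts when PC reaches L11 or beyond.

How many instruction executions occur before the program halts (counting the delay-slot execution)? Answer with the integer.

6

[0] andi  $r2, $r1, 4  →  {$r0:0, $r1:13, $r2:4, $r3:7, $r4:2}
[1] bne  $r1, $r4, L8  →  {$r0:0, $r1:13, $r2:4, $r3:7, $r4:2}  ⟨branch taken⟩
[2] sub  $r3, $r3, $r3  →  {$r0:0, $r1:13, $r2:4, $r3:0, $r4:2}
[8] sub  $r4, $r3, $r1  →  {$r0:0, $r1:13, $r2:4, $r3:0, $r4:65523}
[9] nor  $r1, $r2, $r1  →  {$r0:0, $r1:65522, $r2:4, $r3:0, $r4:65523}
[10] add  $r0, $r1, $r3  →  {$r0:0, $r1:65522, $r2:4, $r3:0, $r4:65523}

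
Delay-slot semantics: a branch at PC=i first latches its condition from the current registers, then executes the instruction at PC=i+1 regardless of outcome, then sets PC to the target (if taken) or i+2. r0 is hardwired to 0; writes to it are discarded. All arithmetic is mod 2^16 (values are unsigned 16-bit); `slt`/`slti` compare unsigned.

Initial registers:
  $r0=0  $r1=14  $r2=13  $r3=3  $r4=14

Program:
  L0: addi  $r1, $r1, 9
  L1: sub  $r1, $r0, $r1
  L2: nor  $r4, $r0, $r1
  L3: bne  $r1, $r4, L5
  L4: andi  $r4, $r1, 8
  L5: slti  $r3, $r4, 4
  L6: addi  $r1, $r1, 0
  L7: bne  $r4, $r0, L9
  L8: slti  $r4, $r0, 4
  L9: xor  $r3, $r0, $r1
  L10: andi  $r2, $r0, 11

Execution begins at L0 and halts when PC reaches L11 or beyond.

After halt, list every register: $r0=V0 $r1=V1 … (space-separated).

$r0=0 $r1=65513 $r2=0 $r3=65513 $r4=1

PC=0  addi  $r1, $r1, 9      | $r0=0 $r1=23 $r2=13 $r3=3 $r4=14
PC=1  sub  $r1, $r0, $r1     | $r0=0 $r1=65513 $r2=13 $r3=3 $r4=14
PC=2  nor  $r4, $r0, $r1     | $r0=0 $r1=65513 $r2=13 $r3=3 $r4=22
PC=3  bne  $r1, $r4, L5      | $r0=0 $r1=65513 $r2=13 $r3=3 $r4=22  [TAKEN]
PC=4  andi  $r4, $r1, 8      | $r0=0 $r1=65513 $r2=13 $r3=3 $r4=8
PC=5  slti  $r3, $r4, 4      | $r0=0 $r1=65513 $r2=13 $r3=0 $r4=8
PC=6  addi  $r1, $r1, 0      | $r0=0 $r1=65513 $r2=13 $r3=0 $r4=8
PC=7  bne  $r4, $r0, L9      | $r0=0 $r1=65513 $r2=13 $r3=0 $r4=8  [TAKEN]
PC=8  slti  $r4, $r0, 4      | $r0=0 $r1=65513 $r2=13 $r3=0 $r4=1
PC=9  xor  $r3, $r0, $r1     | $r0=0 $r1=65513 $r2=13 $r3=65513 $r4=1
PC=10 andi  $r2, $r0, 11     | $r0=0 $r1=65513 $r2=0 $r3=65513 $r4=1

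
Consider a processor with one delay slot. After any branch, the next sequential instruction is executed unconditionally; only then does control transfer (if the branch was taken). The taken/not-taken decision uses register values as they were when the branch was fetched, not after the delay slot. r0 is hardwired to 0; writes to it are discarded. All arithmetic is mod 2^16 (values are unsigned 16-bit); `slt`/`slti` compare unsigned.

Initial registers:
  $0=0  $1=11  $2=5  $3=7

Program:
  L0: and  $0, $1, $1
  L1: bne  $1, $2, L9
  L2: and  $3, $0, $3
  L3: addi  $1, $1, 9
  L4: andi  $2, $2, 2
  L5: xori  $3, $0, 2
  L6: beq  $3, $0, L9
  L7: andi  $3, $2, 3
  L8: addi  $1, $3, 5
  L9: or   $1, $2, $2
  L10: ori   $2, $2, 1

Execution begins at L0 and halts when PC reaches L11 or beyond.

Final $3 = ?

0

PC=0  and  $0, $1, $1        | $0=0 $1=11 $2=5 $3=7
PC=1  bne  $1, $2, L9        | $0=0 $1=11 $2=5 $3=7  [TAKEN]
PC=2  and  $3, $0, $3        | $0=0 $1=11 $2=5 $3=0
PC=9  or   $1, $2, $2        | $0=0 $1=5 $2=5 $3=0
PC=10 ori   $2, $2, 1        | $0=0 $1=5 $2=5 $3=0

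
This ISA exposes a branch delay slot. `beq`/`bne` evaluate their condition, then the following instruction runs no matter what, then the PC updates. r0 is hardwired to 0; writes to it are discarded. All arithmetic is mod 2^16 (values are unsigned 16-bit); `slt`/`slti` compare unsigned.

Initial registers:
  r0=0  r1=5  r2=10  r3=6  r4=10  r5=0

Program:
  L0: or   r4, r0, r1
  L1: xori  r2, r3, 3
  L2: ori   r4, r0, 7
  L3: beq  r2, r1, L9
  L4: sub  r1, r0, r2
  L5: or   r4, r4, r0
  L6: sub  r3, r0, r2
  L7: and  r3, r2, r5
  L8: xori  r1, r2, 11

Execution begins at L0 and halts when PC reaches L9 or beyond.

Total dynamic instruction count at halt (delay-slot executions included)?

#0 or   r4, r0, r1 ; 0/5/10/6/5/0
#1 xori  r2, r3, 3 ; 0/5/5/6/5/0
#2 ori   r4, r0, 7 ; 0/5/5/6/7/0
#3 beq  r2, r1, L9 ; 0/5/5/6/7/0 ; →target
#4 sub  r1, r0, r2 ; 0/65531/5/6/7/0

5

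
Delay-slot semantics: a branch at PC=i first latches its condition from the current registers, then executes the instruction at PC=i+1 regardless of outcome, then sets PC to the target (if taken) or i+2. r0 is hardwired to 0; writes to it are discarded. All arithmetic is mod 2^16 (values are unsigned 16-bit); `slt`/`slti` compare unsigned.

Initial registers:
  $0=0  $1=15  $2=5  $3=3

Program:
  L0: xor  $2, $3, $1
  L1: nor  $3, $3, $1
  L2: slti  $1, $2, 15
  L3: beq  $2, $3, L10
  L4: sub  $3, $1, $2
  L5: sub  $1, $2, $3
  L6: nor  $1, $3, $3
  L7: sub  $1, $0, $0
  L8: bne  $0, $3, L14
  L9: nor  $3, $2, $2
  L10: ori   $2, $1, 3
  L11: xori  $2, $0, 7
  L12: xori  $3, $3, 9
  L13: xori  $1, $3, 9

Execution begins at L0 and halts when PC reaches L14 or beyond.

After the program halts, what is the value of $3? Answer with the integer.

#0 xor  $2, $3, $1 ; 0/15/12/3
#1 nor  $3, $3, $1 ; 0/15/12/65520
#2 slti  $1, $2, 15 ; 0/1/12/65520
#3 beq  $2, $3, L10 ; 0/1/12/65520 ; →fallthru
#4 sub  $3, $1, $2 ; 0/1/12/65525
#5 sub  $1, $2, $3 ; 0/23/12/65525
#6 nor  $1, $3, $3 ; 0/10/12/65525
#7 sub  $1, $0, $0 ; 0/0/12/65525
#8 bne  $0, $3, L14 ; 0/0/12/65525 ; →target
#9 nor  $3, $2, $2 ; 0/0/12/65523

65523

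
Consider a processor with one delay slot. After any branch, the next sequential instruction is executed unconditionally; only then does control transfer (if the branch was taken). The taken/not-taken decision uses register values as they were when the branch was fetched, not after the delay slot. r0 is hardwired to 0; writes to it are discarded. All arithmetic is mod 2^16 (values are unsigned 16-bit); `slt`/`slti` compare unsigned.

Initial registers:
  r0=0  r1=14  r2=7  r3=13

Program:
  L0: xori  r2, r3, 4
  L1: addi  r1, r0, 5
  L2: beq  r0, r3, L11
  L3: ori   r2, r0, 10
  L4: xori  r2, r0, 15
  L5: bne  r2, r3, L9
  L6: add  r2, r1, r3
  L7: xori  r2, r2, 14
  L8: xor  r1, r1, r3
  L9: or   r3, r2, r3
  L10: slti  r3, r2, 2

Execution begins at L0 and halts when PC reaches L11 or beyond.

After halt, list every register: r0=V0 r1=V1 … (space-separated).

r0=0 r1=5 r2=18 r3=0

#0 xori  r2, r3, 4 ; 0/14/9/13
#1 addi  r1, r0, 5 ; 0/5/9/13
#2 beq  r0, r3, L11 ; 0/5/9/13 ; →fallthru
#3 ori   r2, r0, 10 ; 0/5/10/13
#4 xori  r2, r0, 15 ; 0/5/15/13
#5 bne  r2, r3, L9 ; 0/5/15/13 ; →target
#6 add  r2, r1, r3 ; 0/5/18/13
#9 or   r3, r2, r3 ; 0/5/18/31
#10 slti  r3, r2, 2 ; 0/5/18/0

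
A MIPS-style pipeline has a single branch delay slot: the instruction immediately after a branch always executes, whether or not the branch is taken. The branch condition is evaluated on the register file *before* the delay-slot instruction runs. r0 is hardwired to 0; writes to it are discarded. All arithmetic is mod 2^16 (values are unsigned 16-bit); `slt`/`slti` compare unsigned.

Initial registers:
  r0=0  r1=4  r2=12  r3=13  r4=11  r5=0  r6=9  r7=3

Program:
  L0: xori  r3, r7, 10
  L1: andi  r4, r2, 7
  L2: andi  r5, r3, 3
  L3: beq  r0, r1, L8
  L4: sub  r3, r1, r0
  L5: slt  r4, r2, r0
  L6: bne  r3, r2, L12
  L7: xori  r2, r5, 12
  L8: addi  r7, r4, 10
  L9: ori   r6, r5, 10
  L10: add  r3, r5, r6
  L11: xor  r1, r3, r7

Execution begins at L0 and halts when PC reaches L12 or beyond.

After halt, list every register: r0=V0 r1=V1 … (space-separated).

r0=0 r1=4 r2=13 r3=4 r4=0 r5=1 r6=9 r7=3

[0] xori  r3, r7, 10  →  {r0:0, r1:4, r2:12, r3:9, r4:11, r5:0, r6:9, r7:3}
[1] andi  r4, r2, 7  →  {r0:0, r1:4, r2:12, r3:9, r4:4, r5:0, r6:9, r7:3}
[2] andi  r5, r3, 3  →  {r0:0, r1:4, r2:12, r3:9, r4:4, r5:1, r6:9, r7:3}
[3] beq  r0, r1, L8  →  {r0:0, r1:4, r2:12, r3:9, r4:4, r5:1, r6:9, r7:3}  ⟨branch fallthrough⟩
[4] sub  r3, r1, r0  →  {r0:0, r1:4, r2:12, r3:4, r4:4, r5:1, r6:9, r7:3}
[5] slt  r4, r2, r0  →  {r0:0, r1:4, r2:12, r3:4, r4:0, r5:1, r6:9, r7:3}
[6] bne  r3, r2, L12  →  {r0:0, r1:4, r2:12, r3:4, r4:0, r5:1, r6:9, r7:3}  ⟨branch taken⟩
[7] xori  r2, r5, 12  →  {r0:0, r1:4, r2:13, r3:4, r4:0, r5:1, r6:9, r7:3}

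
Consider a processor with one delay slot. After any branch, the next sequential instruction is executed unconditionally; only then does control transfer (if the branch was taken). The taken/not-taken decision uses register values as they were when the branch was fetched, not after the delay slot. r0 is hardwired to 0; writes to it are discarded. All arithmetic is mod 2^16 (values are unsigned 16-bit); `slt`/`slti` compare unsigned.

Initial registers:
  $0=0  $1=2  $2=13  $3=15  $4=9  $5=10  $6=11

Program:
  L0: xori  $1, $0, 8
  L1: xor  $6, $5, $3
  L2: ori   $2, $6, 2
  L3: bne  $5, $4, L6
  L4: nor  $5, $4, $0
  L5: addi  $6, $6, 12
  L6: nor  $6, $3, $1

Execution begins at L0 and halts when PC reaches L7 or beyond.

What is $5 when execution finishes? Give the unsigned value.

PC=0  xori  $1, $0, 8        | $0=0 $1=8 $2=13 $3=15 $4=9 $5=10 $6=11
PC=1  xor  $6, $5, $3        | $0=0 $1=8 $2=13 $3=15 $4=9 $5=10 $6=5
PC=2  ori   $2, $6, 2        | $0=0 $1=8 $2=7 $3=15 $4=9 $5=10 $6=5
PC=3  bne  $5, $4, L6        | $0=0 $1=8 $2=7 $3=15 $4=9 $5=10 $6=5  [TAKEN]
PC=4  nor  $5, $4, $0        | $0=0 $1=8 $2=7 $3=15 $4=9 $5=65526 $6=5
PC=6  nor  $6, $3, $1        | $0=0 $1=8 $2=7 $3=15 $4=9 $5=65526 $6=65520

65526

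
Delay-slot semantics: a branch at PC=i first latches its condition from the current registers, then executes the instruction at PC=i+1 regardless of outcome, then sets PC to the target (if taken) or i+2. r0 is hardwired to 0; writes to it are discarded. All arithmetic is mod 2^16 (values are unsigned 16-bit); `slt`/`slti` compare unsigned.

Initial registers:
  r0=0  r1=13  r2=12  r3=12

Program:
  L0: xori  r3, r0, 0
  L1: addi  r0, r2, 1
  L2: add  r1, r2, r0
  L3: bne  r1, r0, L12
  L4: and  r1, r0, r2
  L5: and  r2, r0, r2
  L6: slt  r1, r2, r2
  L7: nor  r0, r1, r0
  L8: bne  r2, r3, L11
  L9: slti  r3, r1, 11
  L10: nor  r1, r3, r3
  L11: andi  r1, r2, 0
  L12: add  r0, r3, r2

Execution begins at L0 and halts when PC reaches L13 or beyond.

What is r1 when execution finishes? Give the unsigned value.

0

PC=0  xori  r3, r0, 0        | r0=0 r1=13 r2=12 r3=0
PC=1  addi  r0, r2, 1        | r0=0 r1=13 r2=12 r3=0
PC=2  add  r1, r2, r0        | r0=0 r1=12 r2=12 r3=0
PC=3  bne  r1, r0, L12       | r0=0 r1=12 r2=12 r3=0  [TAKEN]
PC=4  and  r1, r0, r2        | r0=0 r1=0 r2=12 r3=0
PC=12 add  r0, r3, r2        | r0=0 r1=0 r2=12 r3=0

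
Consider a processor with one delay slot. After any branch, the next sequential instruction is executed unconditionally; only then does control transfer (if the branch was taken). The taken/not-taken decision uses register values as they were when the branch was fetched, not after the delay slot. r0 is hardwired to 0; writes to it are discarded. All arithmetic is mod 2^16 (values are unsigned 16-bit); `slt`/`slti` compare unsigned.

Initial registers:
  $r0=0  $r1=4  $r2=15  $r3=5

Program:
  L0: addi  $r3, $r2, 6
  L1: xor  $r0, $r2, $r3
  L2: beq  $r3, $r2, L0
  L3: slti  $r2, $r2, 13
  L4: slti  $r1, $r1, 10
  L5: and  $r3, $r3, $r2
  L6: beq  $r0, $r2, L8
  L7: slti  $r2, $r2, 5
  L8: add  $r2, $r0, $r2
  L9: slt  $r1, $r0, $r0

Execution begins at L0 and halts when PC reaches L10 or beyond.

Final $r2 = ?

1

#0 addi  $r3, $r2, 6 ; 0/4/15/21
#1 xor  $r0, $r2, $r3 ; 0/4/15/21
#2 beq  $r3, $r2, L0 ; 0/4/15/21 ; →fallthru
#3 slti  $r2, $r2, 13 ; 0/4/0/21
#4 slti  $r1, $r1, 10 ; 0/1/0/21
#5 and  $r3, $r3, $r2 ; 0/1/0/0
#6 beq  $r0, $r2, L8 ; 0/1/0/0 ; →target
#7 slti  $r2, $r2, 5 ; 0/1/1/0
#8 add  $r2, $r0, $r2 ; 0/1/1/0
#9 slt  $r1, $r0, $r0 ; 0/0/1/0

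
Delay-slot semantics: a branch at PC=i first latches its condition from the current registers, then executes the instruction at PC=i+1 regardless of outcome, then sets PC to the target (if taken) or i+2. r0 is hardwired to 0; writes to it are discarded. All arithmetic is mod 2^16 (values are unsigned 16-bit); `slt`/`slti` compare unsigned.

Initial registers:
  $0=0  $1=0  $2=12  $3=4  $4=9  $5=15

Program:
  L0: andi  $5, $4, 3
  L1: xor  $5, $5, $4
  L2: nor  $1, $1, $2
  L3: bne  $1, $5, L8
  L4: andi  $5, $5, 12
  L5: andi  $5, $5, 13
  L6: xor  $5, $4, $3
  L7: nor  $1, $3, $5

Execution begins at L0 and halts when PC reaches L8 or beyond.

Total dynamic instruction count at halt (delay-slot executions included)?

5

#0 andi  $5, $4, 3 ; 0/0/12/4/9/1
#1 xor  $5, $5, $4 ; 0/0/12/4/9/8
#2 nor  $1, $1, $2 ; 0/65523/12/4/9/8
#3 bne  $1, $5, L8 ; 0/65523/12/4/9/8 ; →target
#4 andi  $5, $5, 12 ; 0/65523/12/4/9/8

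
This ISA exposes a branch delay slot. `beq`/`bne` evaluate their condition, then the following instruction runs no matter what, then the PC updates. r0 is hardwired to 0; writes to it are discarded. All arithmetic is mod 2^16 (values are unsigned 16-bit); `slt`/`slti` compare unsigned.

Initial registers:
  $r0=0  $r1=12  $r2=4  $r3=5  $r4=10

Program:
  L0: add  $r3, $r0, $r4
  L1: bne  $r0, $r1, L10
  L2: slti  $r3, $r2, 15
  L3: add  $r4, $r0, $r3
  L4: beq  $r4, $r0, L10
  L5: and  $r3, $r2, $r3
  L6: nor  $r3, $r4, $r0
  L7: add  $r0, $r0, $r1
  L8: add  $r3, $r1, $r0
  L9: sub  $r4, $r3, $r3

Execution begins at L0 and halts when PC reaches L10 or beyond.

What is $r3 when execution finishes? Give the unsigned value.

1

PC=0  add  $r3, $r0, $r4     | $r0=0 $r1=12 $r2=4 $r3=10 $r4=10
PC=1  bne  $r0, $r1, L10     | $r0=0 $r1=12 $r2=4 $r3=10 $r4=10  [TAKEN]
PC=2  slti  $r3, $r2, 15     | $r0=0 $r1=12 $r2=4 $r3=1 $r4=10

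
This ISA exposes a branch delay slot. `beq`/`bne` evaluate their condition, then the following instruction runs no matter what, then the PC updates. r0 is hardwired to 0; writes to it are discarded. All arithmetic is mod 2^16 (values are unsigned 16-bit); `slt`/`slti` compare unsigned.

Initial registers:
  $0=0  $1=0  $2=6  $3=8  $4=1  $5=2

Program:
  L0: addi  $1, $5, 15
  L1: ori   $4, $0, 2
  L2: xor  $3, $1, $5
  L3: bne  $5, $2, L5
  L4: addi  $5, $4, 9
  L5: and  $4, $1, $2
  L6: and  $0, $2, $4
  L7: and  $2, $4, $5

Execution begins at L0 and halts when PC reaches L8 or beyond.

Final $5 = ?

11

  step pc=0: addi  $1, $5, 15  regs=(0,17,6,8,1,2)
  step pc=1: ori   $4, $0, 2  regs=(0,17,6,8,2,2)
  step pc=2: xor  $3, $1, $5  regs=(0,17,6,19,2,2)
  step pc=3: bne  $5, $2, L5  cond=T  regs=(0,17,6,19,2,2)
  step pc=4: addi  $5, $4, 9  regs=(0,17,6,19,2,11)
  step pc=5: and  $4, $1, $2  regs=(0,17,6,19,0,11)
  step pc=6: and  $0, $2, $4  regs=(0,17,6,19,0,11)
  step pc=7: and  $2, $4, $5  regs=(0,17,0,19,0,11)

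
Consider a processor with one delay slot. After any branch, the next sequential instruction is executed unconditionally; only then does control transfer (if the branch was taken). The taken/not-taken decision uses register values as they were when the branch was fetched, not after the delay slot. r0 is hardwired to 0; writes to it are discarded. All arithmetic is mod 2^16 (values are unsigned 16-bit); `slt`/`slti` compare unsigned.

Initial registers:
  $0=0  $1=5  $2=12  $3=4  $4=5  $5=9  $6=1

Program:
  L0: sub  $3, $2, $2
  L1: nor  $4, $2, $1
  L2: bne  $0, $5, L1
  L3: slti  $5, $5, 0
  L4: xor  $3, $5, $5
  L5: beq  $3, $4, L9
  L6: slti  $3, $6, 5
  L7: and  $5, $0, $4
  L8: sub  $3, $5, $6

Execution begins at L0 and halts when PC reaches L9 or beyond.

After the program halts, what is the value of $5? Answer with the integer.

0

  step pc=0: sub  $3, $2, $2  regs=(0,5,12,0,5,9,1)
  step pc=1: nor  $4, $2, $1  regs=(0,5,12,0,65522,9,1)
  step pc=2: bne  $0, $5, L1  cond=T  regs=(0,5,12,0,65522,9,1)
  step pc=3: slti  $5, $5, 0  regs=(0,5,12,0,65522,0,1)
  step pc=1: nor  $4, $2, $1  regs=(0,5,12,0,65522,0,1)
  step pc=2: bne  $0, $5, L1  cond=F  regs=(0,5,12,0,65522,0,1)
  step pc=3: slti  $5, $5, 0  regs=(0,5,12,0,65522,0,1)
  step pc=4: xor  $3, $5, $5  regs=(0,5,12,0,65522,0,1)
  step pc=5: beq  $3, $4, L9  cond=F  regs=(0,5,12,0,65522,0,1)
  step pc=6: slti  $3, $6, 5  regs=(0,5,12,1,65522,0,1)
  step pc=7: and  $5, $0, $4  regs=(0,5,12,1,65522,0,1)
  step pc=8: sub  $3, $5, $6  regs=(0,5,12,65535,65522,0,1)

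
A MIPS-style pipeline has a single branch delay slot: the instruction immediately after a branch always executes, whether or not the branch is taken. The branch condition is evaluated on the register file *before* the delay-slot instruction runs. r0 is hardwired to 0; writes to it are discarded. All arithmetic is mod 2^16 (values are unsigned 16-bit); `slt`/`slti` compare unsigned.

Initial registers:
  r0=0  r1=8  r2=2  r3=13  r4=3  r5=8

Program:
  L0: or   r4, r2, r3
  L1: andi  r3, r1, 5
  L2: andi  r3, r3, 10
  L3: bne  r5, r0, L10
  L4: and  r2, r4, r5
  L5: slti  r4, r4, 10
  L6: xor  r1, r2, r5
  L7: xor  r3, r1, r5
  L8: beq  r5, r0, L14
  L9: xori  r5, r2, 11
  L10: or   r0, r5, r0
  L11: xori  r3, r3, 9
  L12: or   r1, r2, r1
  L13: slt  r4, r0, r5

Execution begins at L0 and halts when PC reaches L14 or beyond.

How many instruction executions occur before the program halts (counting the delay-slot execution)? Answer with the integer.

9

#0 or   r4, r2, r3 ; 0/8/2/13/15/8
#1 andi  r3, r1, 5 ; 0/8/2/0/15/8
#2 andi  r3, r3, 10 ; 0/8/2/0/15/8
#3 bne  r5, r0, L10 ; 0/8/2/0/15/8 ; →target
#4 and  r2, r4, r5 ; 0/8/8/0/15/8
#10 or   r0, r5, r0 ; 0/8/8/0/15/8
#11 xori  r3, r3, 9 ; 0/8/8/9/15/8
#12 or   r1, r2, r1 ; 0/8/8/9/15/8
#13 slt  r4, r0, r5 ; 0/8/8/9/1/8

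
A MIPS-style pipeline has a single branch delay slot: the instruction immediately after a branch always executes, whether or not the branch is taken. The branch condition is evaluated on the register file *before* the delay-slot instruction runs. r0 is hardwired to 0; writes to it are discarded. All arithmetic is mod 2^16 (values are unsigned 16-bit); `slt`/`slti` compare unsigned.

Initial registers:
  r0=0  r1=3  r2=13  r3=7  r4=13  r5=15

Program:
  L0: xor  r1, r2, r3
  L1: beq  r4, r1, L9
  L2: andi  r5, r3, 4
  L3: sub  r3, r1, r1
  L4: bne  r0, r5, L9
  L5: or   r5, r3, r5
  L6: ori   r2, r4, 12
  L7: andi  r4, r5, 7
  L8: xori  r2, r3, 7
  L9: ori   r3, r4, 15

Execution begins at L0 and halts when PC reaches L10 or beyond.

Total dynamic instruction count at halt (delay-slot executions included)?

7

PC=0  xor  r1, r2, r3        | r0=0 r1=10 r2=13 r3=7 r4=13 r5=15
PC=1  beq  r4, r1, L9        | r0=0 r1=10 r2=13 r3=7 r4=13 r5=15  [not taken]
PC=2  andi  r5, r3, 4        | r0=0 r1=10 r2=13 r3=7 r4=13 r5=4
PC=3  sub  r3, r1, r1        | r0=0 r1=10 r2=13 r3=0 r4=13 r5=4
PC=4  bne  r0, r5, L9        | r0=0 r1=10 r2=13 r3=0 r4=13 r5=4  [TAKEN]
PC=5  or   r5, r3, r5        | r0=0 r1=10 r2=13 r3=0 r4=13 r5=4
PC=9  ori   r3, r4, 15       | r0=0 r1=10 r2=13 r3=15 r4=13 r5=4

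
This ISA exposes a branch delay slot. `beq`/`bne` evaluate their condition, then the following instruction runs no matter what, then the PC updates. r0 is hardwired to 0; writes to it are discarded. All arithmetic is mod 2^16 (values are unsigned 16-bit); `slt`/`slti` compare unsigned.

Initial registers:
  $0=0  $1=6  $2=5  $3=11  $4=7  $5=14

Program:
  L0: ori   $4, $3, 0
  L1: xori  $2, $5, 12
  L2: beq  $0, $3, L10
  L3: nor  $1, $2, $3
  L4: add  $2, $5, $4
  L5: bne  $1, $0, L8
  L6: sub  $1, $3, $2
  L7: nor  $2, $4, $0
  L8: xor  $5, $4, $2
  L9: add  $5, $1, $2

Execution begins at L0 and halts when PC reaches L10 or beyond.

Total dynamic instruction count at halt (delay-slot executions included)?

9

[0] ori   $4, $3, 0  →  {$0:0, $1:6, $2:5, $3:11, $4:11, $5:14}
[1] xori  $2, $5, 12  →  {$0:0, $1:6, $2:2, $3:11, $4:11, $5:14}
[2] beq  $0, $3, L10  →  {$0:0, $1:6, $2:2, $3:11, $4:11, $5:14}  ⟨branch fallthrough⟩
[3] nor  $1, $2, $3  →  {$0:0, $1:65524, $2:2, $3:11, $4:11, $5:14}
[4] add  $2, $5, $4  →  {$0:0, $1:65524, $2:25, $3:11, $4:11, $5:14}
[5] bne  $1, $0, L8  →  {$0:0, $1:65524, $2:25, $3:11, $4:11, $5:14}  ⟨branch taken⟩
[6] sub  $1, $3, $2  →  {$0:0, $1:65522, $2:25, $3:11, $4:11, $5:14}
[8] xor  $5, $4, $2  →  {$0:0, $1:65522, $2:25, $3:11, $4:11, $5:18}
[9] add  $5, $1, $2  →  {$0:0, $1:65522, $2:25, $3:11, $4:11, $5:11}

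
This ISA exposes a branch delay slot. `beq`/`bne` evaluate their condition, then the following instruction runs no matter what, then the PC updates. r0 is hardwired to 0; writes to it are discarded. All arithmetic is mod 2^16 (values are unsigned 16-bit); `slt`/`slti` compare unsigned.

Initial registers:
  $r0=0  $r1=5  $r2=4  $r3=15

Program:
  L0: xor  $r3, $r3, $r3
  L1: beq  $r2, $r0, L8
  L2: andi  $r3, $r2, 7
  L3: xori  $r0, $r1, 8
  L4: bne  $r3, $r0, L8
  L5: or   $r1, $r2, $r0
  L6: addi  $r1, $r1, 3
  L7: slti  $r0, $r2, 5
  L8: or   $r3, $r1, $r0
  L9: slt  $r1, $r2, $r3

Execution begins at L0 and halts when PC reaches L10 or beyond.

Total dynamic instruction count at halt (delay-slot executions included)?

#0 xor  $r3, $r3, $r3 ; 0/5/4/0
#1 beq  $r2, $r0, L8 ; 0/5/4/0 ; →fallthru
#2 andi  $r3, $r2, 7 ; 0/5/4/4
#3 xori  $r0, $r1, 8 ; 0/5/4/4
#4 bne  $r3, $r0, L8 ; 0/5/4/4 ; →target
#5 or   $r1, $r2, $r0 ; 0/4/4/4
#8 or   $r3, $r1, $r0 ; 0/4/4/4
#9 slt  $r1, $r2, $r3 ; 0/0/4/4

8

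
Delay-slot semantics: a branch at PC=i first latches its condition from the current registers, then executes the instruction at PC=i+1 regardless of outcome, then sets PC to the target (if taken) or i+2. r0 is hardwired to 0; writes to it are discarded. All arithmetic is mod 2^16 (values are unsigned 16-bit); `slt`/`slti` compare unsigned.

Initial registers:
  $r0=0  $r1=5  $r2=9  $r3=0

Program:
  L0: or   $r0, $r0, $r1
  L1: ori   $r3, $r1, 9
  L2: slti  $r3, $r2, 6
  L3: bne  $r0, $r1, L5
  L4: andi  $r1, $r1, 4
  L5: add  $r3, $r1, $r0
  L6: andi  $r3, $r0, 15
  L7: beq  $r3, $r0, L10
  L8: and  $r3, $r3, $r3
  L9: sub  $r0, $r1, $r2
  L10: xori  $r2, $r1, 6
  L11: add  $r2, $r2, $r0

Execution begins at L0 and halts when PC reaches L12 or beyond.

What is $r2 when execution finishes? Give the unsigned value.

2

#0 or   $r0, $r0, $r1 ; 0/5/9/0
#1 ori   $r3, $r1, 9 ; 0/5/9/13
#2 slti  $r3, $r2, 6 ; 0/5/9/0
#3 bne  $r0, $r1, L5 ; 0/5/9/0 ; →target
#4 andi  $r1, $r1, 4 ; 0/4/9/0
#5 add  $r3, $r1, $r0 ; 0/4/9/4
#6 andi  $r3, $r0, 15 ; 0/4/9/0
#7 beq  $r3, $r0, L10 ; 0/4/9/0 ; →target
#8 and  $r3, $r3, $r3 ; 0/4/9/0
#10 xori  $r2, $r1, 6 ; 0/4/2/0
#11 add  $r2, $r2, $r0 ; 0/4/2/0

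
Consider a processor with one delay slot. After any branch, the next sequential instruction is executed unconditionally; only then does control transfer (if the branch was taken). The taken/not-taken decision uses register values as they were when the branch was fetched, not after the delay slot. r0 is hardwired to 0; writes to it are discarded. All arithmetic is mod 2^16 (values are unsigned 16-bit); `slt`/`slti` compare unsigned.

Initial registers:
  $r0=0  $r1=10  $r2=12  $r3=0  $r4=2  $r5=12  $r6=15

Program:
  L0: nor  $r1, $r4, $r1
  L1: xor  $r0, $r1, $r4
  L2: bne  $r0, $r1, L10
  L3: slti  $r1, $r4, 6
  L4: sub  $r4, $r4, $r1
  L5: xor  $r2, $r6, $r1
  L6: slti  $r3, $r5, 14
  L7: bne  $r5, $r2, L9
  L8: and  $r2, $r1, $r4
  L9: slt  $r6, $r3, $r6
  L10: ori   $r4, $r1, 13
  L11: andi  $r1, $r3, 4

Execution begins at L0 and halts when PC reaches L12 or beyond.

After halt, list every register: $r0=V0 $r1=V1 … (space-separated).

PC=0  nor  $r1, $r4, $r1     | $r0=0 $r1=65525 $r2=12 $r3=0 $r4=2 $r5=12 $r6=15
PC=1  xor  $r0, $r1, $r4     | $r0=0 $r1=65525 $r2=12 $r3=0 $r4=2 $r5=12 $r6=15
PC=2  bne  $r0, $r1, L10     | $r0=0 $r1=65525 $r2=12 $r3=0 $r4=2 $r5=12 $r6=15  [TAKEN]
PC=3  slti  $r1, $r4, 6      | $r0=0 $r1=1 $r2=12 $r3=0 $r4=2 $r5=12 $r6=15
PC=10 ori   $r4, $r1, 13     | $r0=0 $r1=1 $r2=12 $r3=0 $r4=13 $r5=12 $r6=15
PC=11 andi  $r1, $r3, 4      | $r0=0 $r1=0 $r2=12 $r3=0 $r4=13 $r5=12 $r6=15

$r0=0 $r1=0 $r2=12 $r3=0 $r4=13 $r5=12 $r6=15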